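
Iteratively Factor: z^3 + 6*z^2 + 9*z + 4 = (z + 1)*(z^2 + 5*z + 4) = (z + 1)*(z + 4)*(z + 1)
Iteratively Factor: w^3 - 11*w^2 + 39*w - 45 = (w - 5)*(w^2 - 6*w + 9) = (w - 5)*(w - 3)*(w - 3)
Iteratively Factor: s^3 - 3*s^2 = (s)*(s^2 - 3*s) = s*(s - 3)*(s)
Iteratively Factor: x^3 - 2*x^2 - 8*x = (x + 2)*(x^2 - 4*x) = (x - 4)*(x + 2)*(x)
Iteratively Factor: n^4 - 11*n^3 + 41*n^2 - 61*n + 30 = (n - 3)*(n^3 - 8*n^2 + 17*n - 10) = (n - 3)*(n - 1)*(n^2 - 7*n + 10) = (n - 3)*(n - 2)*(n - 1)*(n - 5)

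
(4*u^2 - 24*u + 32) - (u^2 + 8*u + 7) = 3*u^2 - 32*u + 25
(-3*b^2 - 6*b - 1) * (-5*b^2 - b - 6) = 15*b^4 + 33*b^3 + 29*b^2 + 37*b + 6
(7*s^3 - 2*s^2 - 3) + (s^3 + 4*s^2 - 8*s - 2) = 8*s^3 + 2*s^2 - 8*s - 5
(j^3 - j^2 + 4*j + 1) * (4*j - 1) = 4*j^4 - 5*j^3 + 17*j^2 - 1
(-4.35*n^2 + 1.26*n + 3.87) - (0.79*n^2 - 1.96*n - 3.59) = -5.14*n^2 + 3.22*n + 7.46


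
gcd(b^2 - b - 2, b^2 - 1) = b + 1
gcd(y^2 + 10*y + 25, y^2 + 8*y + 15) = y + 5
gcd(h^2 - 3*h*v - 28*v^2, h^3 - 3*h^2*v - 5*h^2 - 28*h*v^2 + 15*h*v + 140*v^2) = -h^2 + 3*h*v + 28*v^2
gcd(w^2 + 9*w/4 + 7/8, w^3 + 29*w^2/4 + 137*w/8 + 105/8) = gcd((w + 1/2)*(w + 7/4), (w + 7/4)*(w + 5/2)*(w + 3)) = w + 7/4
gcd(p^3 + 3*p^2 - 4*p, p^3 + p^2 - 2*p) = p^2 - p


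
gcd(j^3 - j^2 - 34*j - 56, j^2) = 1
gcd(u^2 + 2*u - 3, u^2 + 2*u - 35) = 1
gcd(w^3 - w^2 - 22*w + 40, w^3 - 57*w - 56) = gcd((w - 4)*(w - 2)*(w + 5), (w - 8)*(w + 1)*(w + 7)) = 1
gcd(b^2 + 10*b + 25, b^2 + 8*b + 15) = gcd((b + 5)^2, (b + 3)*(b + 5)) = b + 5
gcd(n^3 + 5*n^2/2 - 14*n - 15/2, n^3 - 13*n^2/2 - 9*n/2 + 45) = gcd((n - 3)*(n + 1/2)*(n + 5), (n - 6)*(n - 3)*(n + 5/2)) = n - 3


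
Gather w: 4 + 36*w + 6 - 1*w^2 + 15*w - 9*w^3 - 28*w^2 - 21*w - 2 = -9*w^3 - 29*w^2 + 30*w + 8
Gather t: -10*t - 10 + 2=-10*t - 8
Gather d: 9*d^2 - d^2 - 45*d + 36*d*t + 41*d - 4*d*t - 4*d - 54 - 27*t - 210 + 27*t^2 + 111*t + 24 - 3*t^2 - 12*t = 8*d^2 + d*(32*t - 8) + 24*t^2 + 72*t - 240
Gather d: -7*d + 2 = 2 - 7*d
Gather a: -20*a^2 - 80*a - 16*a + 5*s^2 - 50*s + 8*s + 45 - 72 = -20*a^2 - 96*a + 5*s^2 - 42*s - 27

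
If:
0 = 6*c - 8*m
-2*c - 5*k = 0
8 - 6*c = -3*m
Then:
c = 32/15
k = -64/75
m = 8/5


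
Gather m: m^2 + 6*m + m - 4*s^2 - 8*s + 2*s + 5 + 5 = m^2 + 7*m - 4*s^2 - 6*s + 10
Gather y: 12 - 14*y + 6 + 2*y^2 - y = 2*y^2 - 15*y + 18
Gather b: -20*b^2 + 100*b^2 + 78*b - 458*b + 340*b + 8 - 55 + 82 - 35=80*b^2 - 40*b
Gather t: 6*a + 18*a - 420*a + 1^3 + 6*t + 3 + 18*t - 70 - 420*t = -396*a - 396*t - 66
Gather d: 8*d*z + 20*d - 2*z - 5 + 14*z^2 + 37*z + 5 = d*(8*z + 20) + 14*z^2 + 35*z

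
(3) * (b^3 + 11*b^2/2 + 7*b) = 3*b^3 + 33*b^2/2 + 21*b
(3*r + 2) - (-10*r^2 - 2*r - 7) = 10*r^2 + 5*r + 9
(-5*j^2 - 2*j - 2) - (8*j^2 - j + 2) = -13*j^2 - j - 4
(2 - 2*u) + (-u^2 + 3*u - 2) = -u^2 + u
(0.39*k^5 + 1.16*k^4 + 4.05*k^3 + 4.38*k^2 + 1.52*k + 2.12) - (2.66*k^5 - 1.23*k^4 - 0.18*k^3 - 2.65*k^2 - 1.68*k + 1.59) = -2.27*k^5 + 2.39*k^4 + 4.23*k^3 + 7.03*k^2 + 3.2*k + 0.53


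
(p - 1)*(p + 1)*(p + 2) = p^3 + 2*p^2 - p - 2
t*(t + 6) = t^2 + 6*t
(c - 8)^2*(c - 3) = c^3 - 19*c^2 + 112*c - 192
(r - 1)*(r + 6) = r^2 + 5*r - 6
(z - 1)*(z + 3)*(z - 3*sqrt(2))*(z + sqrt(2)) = z^4 - 2*sqrt(2)*z^3 + 2*z^3 - 9*z^2 - 4*sqrt(2)*z^2 - 12*z + 6*sqrt(2)*z + 18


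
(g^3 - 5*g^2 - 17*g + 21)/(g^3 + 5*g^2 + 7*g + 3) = (g^2 - 8*g + 7)/(g^2 + 2*g + 1)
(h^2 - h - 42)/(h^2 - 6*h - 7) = (h + 6)/(h + 1)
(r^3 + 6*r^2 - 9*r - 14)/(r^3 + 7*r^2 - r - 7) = (r - 2)/(r - 1)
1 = 1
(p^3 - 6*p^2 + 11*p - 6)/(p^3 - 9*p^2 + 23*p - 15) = (p - 2)/(p - 5)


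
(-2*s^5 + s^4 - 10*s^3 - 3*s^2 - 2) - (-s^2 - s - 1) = -2*s^5 + s^4 - 10*s^3 - 2*s^2 + s - 1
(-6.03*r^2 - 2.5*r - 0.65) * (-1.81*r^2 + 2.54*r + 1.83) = 10.9143*r^4 - 10.7912*r^3 - 16.2084*r^2 - 6.226*r - 1.1895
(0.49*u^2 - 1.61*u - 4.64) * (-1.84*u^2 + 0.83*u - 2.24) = -0.9016*u^4 + 3.3691*u^3 + 6.1037*u^2 - 0.244799999999999*u + 10.3936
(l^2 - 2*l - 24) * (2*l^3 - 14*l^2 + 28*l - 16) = 2*l^5 - 18*l^4 + 8*l^3 + 264*l^2 - 640*l + 384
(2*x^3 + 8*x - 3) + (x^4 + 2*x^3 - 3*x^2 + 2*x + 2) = x^4 + 4*x^3 - 3*x^2 + 10*x - 1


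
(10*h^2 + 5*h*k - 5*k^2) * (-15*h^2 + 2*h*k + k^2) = -150*h^4 - 55*h^3*k + 95*h^2*k^2 - 5*h*k^3 - 5*k^4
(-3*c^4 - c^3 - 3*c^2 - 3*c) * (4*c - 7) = -12*c^5 + 17*c^4 - 5*c^3 + 9*c^2 + 21*c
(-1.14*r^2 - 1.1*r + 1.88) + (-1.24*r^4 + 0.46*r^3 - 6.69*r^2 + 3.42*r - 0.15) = -1.24*r^4 + 0.46*r^3 - 7.83*r^2 + 2.32*r + 1.73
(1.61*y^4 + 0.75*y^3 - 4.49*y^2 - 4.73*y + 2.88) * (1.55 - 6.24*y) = -10.0464*y^5 - 2.1845*y^4 + 29.1801*y^3 + 22.5557*y^2 - 25.3027*y + 4.464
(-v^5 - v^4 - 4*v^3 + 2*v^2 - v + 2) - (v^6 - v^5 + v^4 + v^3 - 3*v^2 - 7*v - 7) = -v^6 - 2*v^4 - 5*v^3 + 5*v^2 + 6*v + 9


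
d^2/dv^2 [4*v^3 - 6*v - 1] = 24*v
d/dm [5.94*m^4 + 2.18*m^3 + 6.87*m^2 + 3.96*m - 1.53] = 23.76*m^3 + 6.54*m^2 + 13.74*m + 3.96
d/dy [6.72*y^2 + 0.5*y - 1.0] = 13.44*y + 0.5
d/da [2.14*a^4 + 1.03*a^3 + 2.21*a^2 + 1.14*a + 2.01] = 8.56*a^3 + 3.09*a^2 + 4.42*a + 1.14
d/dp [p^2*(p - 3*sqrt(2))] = 3*p*(p - 2*sqrt(2))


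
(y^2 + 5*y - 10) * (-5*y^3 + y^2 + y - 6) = -5*y^5 - 24*y^4 + 56*y^3 - 11*y^2 - 40*y + 60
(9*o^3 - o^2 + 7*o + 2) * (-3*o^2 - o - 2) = -27*o^5 - 6*o^4 - 38*o^3 - 11*o^2 - 16*o - 4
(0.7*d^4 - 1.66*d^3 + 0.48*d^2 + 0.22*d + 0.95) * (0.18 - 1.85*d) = -1.295*d^5 + 3.197*d^4 - 1.1868*d^3 - 0.3206*d^2 - 1.7179*d + 0.171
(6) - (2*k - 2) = 8 - 2*k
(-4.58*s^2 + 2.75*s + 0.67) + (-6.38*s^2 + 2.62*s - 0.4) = -10.96*s^2 + 5.37*s + 0.27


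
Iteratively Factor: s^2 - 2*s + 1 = (s - 1)*(s - 1)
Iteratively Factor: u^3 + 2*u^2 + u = (u + 1)*(u^2 + u) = u*(u + 1)*(u + 1)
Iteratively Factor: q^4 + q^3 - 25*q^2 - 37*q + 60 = (q + 4)*(q^3 - 3*q^2 - 13*q + 15) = (q - 5)*(q + 4)*(q^2 + 2*q - 3) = (q - 5)*(q + 3)*(q + 4)*(q - 1)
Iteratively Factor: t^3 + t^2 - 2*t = (t - 1)*(t^2 + 2*t) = (t - 1)*(t + 2)*(t)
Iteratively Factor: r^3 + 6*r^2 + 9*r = (r)*(r^2 + 6*r + 9) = r*(r + 3)*(r + 3)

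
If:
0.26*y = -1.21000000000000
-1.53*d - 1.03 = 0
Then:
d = -0.67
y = -4.65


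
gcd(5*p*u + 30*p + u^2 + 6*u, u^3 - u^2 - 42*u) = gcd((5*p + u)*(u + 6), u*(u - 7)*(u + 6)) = u + 6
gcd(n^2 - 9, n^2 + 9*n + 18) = n + 3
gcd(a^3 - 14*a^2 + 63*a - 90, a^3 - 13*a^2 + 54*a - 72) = a^2 - 9*a + 18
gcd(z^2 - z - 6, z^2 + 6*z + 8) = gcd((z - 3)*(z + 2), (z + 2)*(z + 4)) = z + 2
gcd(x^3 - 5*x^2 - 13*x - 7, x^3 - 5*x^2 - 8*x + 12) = 1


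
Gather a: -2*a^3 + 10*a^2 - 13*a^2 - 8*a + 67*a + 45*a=-2*a^3 - 3*a^2 + 104*a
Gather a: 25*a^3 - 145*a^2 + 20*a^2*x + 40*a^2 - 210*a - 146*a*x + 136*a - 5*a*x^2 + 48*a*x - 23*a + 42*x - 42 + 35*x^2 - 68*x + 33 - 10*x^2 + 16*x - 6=25*a^3 + a^2*(20*x - 105) + a*(-5*x^2 - 98*x - 97) + 25*x^2 - 10*x - 15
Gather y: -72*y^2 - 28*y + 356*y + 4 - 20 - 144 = -72*y^2 + 328*y - 160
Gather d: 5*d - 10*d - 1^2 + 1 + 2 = 2 - 5*d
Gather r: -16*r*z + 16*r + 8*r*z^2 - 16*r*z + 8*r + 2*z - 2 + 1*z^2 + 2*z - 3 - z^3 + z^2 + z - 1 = r*(8*z^2 - 32*z + 24) - z^3 + 2*z^2 + 5*z - 6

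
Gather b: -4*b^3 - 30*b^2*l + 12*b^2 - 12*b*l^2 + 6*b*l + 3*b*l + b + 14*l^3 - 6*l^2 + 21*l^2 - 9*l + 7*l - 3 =-4*b^3 + b^2*(12 - 30*l) + b*(-12*l^2 + 9*l + 1) + 14*l^3 + 15*l^2 - 2*l - 3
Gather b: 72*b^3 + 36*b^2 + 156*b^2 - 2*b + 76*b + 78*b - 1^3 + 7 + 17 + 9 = 72*b^3 + 192*b^2 + 152*b + 32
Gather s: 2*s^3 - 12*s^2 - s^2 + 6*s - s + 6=2*s^3 - 13*s^2 + 5*s + 6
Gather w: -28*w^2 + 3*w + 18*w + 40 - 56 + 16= -28*w^2 + 21*w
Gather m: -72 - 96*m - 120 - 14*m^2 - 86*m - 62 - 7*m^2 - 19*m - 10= -21*m^2 - 201*m - 264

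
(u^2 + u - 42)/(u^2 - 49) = (u - 6)/(u - 7)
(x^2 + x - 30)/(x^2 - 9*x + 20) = (x + 6)/(x - 4)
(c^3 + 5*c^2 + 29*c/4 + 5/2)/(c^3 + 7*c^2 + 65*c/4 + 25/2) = (2*c + 1)/(2*c + 5)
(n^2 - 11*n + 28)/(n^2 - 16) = (n - 7)/(n + 4)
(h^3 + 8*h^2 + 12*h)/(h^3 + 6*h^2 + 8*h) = (h + 6)/(h + 4)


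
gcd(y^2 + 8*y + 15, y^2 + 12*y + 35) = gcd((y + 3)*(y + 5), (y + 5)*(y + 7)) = y + 5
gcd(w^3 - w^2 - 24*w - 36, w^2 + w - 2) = w + 2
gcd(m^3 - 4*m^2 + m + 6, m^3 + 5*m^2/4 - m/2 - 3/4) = m + 1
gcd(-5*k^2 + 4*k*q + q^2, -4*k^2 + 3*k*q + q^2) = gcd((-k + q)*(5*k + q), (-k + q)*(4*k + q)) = -k + q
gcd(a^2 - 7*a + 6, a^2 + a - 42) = a - 6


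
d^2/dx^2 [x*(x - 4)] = 2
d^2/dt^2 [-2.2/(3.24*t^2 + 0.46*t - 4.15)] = (46.18944*t^2 + 6.55776*t - 2.2*(6.48*t + 0.46)*(12.96*t + 0.92) - 59.1624)/(3.24*t^2 + 0.46*t - 4.15)^3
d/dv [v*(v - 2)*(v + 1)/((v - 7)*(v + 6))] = (v^4 - 2*v^3 - 123*v^2 + 84*v + 84)/(v^4 - 2*v^3 - 83*v^2 + 84*v + 1764)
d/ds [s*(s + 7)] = 2*s + 7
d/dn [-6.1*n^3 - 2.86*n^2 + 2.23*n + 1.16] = -18.3*n^2 - 5.72*n + 2.23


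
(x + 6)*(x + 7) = x^2 + 13*x + 42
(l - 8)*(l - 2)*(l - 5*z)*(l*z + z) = l^4*z - 5*l^3*z^2 - 9*l^3*z + 45*l^2*z^2 + 6*l^2*z - 30*l*z^2 + 16*l*z - 80*z^2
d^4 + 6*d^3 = d^3*(d + 6)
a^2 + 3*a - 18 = (a - 3)*(a + 6)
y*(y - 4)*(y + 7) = y^3 + 3*y^2 - 28*y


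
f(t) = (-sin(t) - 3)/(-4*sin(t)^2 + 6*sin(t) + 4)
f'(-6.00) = 0.23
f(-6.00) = -0.61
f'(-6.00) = 0.23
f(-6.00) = -0.61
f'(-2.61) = -4517.32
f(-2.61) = 36.00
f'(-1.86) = -0.32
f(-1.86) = 0.38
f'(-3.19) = -0.70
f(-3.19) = -0.71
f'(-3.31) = -0.41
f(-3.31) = -0.65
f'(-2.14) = -1.12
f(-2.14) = 0.55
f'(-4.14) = 0.13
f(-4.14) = -0.62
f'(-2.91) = -3.23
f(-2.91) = -1.15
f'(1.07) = -0.13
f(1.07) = -0.63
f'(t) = (8*sin(t)*cos(t) - 6*cos(t))*(-sin(t) - 3)/(-4*sin(t)^2 + 6*sin(t) + 4)^2 - cos(t)/(-4*sin(t)^2 + 6*sin(t) + 4)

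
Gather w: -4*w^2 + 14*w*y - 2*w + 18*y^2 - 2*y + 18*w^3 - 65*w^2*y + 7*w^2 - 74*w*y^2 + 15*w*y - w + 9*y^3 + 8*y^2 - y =18*w^3 + w^2*(3 - 65*y) + w*(-74*y^2 + 29*y - 3) + 9*y^3 + 26*y^2 - 3*y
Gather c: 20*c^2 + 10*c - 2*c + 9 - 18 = 20*c^2 + 8*c - 9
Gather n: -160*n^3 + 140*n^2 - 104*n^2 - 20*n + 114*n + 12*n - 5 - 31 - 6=-160*n^3 + 36*n^2 + 106*n - 42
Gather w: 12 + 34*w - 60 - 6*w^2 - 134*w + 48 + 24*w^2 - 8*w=18*w^2 - 108*w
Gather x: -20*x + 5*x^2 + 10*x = 5*x^2 - 10*x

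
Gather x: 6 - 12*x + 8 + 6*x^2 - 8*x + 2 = 6*x^2 - 20*x + 16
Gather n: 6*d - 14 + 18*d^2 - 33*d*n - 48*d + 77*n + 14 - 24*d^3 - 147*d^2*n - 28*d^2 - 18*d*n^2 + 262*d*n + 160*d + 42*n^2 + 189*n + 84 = -24*d^3 - 10*d^2 + 118*d + n^2*(42 - 18*d) + n*(-147*d^2 + 229*d + 266) + 84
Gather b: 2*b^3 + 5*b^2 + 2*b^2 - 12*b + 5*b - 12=2*b^3 + 7*b^2 - 7*b - 12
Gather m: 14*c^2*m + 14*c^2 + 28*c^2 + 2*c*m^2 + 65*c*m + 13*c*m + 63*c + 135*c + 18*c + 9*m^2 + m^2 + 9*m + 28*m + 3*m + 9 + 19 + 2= 42*c^2 + 216*c + m^2*(2*c + 10) + m*(14*c^2 + 78*c + 40) + 30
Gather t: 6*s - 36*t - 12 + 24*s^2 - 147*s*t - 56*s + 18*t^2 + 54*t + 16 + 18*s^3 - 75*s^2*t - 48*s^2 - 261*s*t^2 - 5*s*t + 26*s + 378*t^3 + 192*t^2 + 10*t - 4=18*s^3 - 24*s^2 - 24*s + 378*t^3 + t^2*(210 - 261*s) + t*(-75*s^2 - 152*s + 28)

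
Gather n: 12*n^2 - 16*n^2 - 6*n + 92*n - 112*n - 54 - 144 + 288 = -4*n^2 - 26*n + 90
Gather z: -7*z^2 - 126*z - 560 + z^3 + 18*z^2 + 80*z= z^3 + 11*z^2 - 46*z - 560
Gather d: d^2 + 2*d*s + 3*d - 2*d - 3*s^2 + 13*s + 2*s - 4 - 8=d^2 + d*(2*s + 1) - 3*s^2 + 15*s - 12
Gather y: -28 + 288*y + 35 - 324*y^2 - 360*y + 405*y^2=81*y^2 - 72*y + 7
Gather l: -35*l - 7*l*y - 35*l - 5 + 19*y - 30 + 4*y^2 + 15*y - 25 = l*(-7*y - 70) + 4*y^2 + 34*y - 60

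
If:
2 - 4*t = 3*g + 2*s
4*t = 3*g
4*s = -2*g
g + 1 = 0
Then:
No Solution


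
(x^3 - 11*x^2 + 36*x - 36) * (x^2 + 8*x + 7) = x^5 - 3*x^4 - 45*x^3 + 175*x^2 - 36*x - 252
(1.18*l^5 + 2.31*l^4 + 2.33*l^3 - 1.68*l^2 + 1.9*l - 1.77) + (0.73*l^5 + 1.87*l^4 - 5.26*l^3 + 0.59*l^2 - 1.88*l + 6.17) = 1.91*l^5 + 4.18*l^4 - 2.93*l^3 - 1.09*l^2 + 0.02*l + 4.4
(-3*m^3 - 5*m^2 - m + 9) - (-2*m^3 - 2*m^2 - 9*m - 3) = -m^3 - 3*m^2 + 8*m + 12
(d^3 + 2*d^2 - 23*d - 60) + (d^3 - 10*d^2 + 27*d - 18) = 2*d^3 - 8*d^2 + 4*d - 78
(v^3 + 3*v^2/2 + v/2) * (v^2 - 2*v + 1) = v^5 - v^4/2 - 3*v^3/2 + v^2/2 + v/2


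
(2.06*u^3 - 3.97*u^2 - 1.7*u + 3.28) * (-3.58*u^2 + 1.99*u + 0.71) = -7.3748*u^5 + 18.312*u^4 - 0.3517*u^3 - 17.9441*u^2 + 5.3202*u + 2.3288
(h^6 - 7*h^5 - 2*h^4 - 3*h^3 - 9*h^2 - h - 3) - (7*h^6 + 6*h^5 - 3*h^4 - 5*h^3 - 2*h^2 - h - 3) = -6*h^6 - 13*h^5 + h^4 + 2*h^3 - 7*h^2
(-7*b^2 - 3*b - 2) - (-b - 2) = -7*b^2 - 2*b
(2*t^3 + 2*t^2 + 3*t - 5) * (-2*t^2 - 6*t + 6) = -4*t^5 - 16*t^4 - 6*t^3 + 4*t^2 + 48*t - 30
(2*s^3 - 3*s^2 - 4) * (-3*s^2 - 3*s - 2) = -6*s^5 + 3*s^4 + 5*s^3 + 18*s^2 + 12*s + 8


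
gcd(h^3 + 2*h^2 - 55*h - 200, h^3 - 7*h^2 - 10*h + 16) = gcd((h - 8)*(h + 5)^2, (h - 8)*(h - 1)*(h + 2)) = h - 8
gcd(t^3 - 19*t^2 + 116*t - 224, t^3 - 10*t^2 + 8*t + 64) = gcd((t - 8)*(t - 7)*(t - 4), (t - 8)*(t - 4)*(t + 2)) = t^2 - 12*t + 32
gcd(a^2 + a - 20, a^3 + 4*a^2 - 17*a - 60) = a^2 + a - 20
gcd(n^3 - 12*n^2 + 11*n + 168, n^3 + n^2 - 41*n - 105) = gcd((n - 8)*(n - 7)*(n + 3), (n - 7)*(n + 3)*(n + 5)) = n^2 - 4*n - 21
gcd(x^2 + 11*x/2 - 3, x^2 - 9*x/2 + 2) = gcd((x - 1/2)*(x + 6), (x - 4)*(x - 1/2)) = x - 1/2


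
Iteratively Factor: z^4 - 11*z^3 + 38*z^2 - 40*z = (z)*(z^3 - 11*z^2 + 38*z - 40) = z*(z - 4)*(z^2 - 7*z + 10) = z*(z - 4)*(z - 2)*(z - 5)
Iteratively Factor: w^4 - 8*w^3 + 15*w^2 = (w - 5)*(w^3 - 3*w^2) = w*(w - 5)*(w^2 - 3*w) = w*(w - 5)*(w - 3)*(w)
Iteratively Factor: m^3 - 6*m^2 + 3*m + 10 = (m - 2)*(m^2 - 4*m - 5) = (m - 2)*(m + 1)*(m - 5)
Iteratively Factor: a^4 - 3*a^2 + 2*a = (a)*(a^3 - 3*a + 2) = a*(a + 2)*(a^2 - 2*a + 1) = a*(a - 1)*(a + 2)*(a - 1)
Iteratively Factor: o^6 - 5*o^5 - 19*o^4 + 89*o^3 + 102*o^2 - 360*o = (o - 2)*(o^5 - 3*o^4 - 25*o^3 + 39*o^2 + 180*o) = o*(o - 2)*(o^4 - 3*o^3 - 25*o^2 + 39*o + 180) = o*(o - 2)*(o + 3)*(o^3 - 6*o^2 - 7*o + 60) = o*(o - 4)*(o - 2)*(o + 3)*(o^2 - 2*o - 15) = o*(o - 4)*(o - 2)*(o + 3)^2*(o - 5)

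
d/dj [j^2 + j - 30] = 2*j + 1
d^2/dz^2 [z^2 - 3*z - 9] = 2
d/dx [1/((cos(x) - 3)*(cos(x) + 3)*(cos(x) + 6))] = (-3*sin(x)^2 + 12*cos(x) - 6)*sin(x)/((cos(x) - 3)^2*(cos(x) + 3)^2*(cos(x) + 6)^2)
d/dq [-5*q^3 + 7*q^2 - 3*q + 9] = -15*q^2 + 14*q - 3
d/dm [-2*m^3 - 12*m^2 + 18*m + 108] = -6*m^2 - 24*m + 18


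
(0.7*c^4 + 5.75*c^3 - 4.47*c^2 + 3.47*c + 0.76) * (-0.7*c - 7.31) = -0.49*c^5 - 9.142*c^4 - 38.9035*c^3 + 30.2467*c^2 - 25.8977*c - 5.5556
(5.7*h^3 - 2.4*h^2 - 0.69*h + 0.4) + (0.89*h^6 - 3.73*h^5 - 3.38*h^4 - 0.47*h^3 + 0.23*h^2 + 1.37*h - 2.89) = 0.89*h^6 - 3.73*h^5 - 3.38*h^4 + 5.23*h^3 - 2.17*h^2 + 0.68*h - 2.49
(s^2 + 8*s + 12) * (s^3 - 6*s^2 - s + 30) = s^5 + 2*s^4 - 37*s^3 - 50*s^2 + 228*s + 360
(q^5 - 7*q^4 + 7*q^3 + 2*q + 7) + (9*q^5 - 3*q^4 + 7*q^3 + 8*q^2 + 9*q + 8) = 10*q^5 - 10*q^4 + 14*q^3 + 8*q^2 + 11*q + 15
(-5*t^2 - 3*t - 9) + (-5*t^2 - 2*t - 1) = -10*t^2 - 5*t - 10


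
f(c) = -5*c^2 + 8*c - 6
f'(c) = 8 - 10*c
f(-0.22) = -8.00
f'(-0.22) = 10.20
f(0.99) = -2.98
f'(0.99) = -1.90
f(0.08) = -5.39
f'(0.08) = 7.20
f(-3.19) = -82.40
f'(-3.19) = 39.90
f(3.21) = -31.84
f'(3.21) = -24.10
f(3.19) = -31.36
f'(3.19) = -23.90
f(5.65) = -120.41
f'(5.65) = -48.50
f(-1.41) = -27.22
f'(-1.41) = 22.10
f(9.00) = -339.00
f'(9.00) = -82.00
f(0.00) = -6.00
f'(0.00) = 8.00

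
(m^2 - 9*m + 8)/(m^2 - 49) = (m^2 - 9*m + 8)/(m^2 - 49)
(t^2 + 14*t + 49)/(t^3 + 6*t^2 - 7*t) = (t + 7)/(t*(t - 1))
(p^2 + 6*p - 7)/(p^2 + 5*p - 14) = (p - 1)/(p - 2)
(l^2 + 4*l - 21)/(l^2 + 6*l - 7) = (l - 3)/(l - 1)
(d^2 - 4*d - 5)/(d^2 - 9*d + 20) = (d + 1)/(d - 4)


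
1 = 1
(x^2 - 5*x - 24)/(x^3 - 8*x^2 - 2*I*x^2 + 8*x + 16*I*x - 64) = (x + 3)/(x^2 - 2*I*x + 8)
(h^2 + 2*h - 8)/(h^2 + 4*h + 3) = (h^2 + 2*h - 8)/(h^2 + 4*h + 3)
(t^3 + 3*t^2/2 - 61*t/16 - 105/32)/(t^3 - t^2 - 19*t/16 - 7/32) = (8*t^2 + 26*t + 15)/(8*t^2 + 6*t + 1)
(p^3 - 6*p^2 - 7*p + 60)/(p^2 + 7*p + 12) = (p^2 - 9*p + 20)/(p + 4)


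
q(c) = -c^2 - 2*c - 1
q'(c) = -2*c - 2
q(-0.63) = -0.14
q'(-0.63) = -0.74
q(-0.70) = -0.09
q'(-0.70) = -0.60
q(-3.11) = -4.45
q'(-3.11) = 4.22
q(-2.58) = -2.50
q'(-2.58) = 3.16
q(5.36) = -40.45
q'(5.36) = -12.72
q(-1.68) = -0.46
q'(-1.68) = 1.36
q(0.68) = -2.82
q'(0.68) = -3.36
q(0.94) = -3.76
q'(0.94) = -3.88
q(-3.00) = -4.00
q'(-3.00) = 4.00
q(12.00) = -169.00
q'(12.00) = -26.00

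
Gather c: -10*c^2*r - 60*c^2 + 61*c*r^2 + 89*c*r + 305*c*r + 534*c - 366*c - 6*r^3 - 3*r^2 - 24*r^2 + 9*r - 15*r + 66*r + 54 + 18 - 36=c^2*(-10*r - 60) + c*(61*r^2 + 394*r + 168) - 6*r^3 - 27*r^2 + 60*r + 36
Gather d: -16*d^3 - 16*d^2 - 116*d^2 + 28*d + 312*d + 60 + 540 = -16*d^3 - 132*d^2 + 340*d + 600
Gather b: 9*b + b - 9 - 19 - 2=10*b - 30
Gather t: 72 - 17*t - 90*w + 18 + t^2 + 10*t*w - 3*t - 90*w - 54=t^2 + t*(10*w - 20) - 180*w + 36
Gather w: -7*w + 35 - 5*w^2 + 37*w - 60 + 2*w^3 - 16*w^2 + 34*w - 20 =2*w^3 - 21*w^2 + 64*w - 45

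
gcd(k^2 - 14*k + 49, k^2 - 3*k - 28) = k - 7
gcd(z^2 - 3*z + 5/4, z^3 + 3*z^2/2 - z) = z - 1/2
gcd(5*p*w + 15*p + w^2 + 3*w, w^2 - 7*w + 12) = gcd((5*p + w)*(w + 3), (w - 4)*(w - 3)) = 1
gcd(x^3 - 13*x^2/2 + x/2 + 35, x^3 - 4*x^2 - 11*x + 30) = x - 5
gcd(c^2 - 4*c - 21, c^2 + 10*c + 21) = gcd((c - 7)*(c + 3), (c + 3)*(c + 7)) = c + 3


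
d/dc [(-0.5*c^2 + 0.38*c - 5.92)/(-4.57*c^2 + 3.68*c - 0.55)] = (-0.103400000000001*c^2 - 53.5588*c + 21.5766)/(20.8849*c^4 - 33.6352*c^3 + 18.5694*c^2 - 4.048*c + 0.3025)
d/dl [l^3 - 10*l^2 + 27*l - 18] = 3*l^2 - 20*l + 27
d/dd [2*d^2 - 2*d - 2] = 4*d - 2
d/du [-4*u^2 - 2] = -8*u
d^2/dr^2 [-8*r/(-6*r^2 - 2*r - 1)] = 32*(2*r*(6*r + 1)^2 - (9*r + 1)*(6*r^2 + 2*r + 1))/(6*r^2 + 2*r + 1)^3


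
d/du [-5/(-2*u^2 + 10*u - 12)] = 5*(5 - 2*u)/(2*(u^2 - 5*u + 6)^2)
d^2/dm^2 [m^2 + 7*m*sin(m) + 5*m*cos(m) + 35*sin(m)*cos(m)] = -7*m*sin(m) - 5*m*cos(m) - 10*sin(m) - 70*sin(2*m) + 14*cos(m) + 2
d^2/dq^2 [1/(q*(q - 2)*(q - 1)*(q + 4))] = 2*(10*q^6 + 15*q^5 - 84*q^4 - 64*q^3 + 324*q^2 - 240*q + 64)/(q^3*(q^9 + 3*q^8 - 27*q^7 - 35*q^6 + 318*q^5 - 156*q^4 - 1288*q^3 + 2592*q^2 - 1920*q + 512))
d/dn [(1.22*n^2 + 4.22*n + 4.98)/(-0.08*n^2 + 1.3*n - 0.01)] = (1.9236*n^2 + 0.7724*n - 6.5162)/(0.0064*n^4 - 0.208*n^3 + 1.6916*n^2 - 0.026*n + 0.0001)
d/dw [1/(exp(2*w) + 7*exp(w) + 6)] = (-2*exp(w) - 7)*exp(w)/(exp(2*w) + 7*exp(w) + 6)^2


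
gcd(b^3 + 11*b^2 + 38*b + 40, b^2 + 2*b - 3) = 1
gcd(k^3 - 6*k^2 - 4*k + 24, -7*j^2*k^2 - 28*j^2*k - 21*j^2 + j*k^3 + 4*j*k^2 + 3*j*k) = 1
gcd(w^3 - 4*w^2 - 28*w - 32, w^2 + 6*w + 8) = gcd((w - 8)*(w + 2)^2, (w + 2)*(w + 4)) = w + 2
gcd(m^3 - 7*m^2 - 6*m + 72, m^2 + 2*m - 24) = m - 4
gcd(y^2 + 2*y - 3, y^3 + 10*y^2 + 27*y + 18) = y + 3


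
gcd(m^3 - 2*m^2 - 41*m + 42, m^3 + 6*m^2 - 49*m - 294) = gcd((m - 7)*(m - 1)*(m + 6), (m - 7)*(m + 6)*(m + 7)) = m^2 - m - 42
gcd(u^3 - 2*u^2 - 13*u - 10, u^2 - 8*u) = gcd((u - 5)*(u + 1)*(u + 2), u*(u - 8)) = 1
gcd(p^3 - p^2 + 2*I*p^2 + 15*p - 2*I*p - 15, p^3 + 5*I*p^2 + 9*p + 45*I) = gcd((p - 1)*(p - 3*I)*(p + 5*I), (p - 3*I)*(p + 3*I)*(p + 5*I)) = p^2 + 2*I*p + 15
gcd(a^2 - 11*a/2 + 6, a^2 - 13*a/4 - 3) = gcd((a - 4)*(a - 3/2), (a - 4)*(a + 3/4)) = a - 4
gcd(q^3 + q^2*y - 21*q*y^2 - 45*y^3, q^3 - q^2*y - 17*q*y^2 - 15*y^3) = -q^2 + 2*q*y + 15*y^2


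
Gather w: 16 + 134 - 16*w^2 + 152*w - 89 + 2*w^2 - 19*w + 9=-14*w^2 + 133*w + 70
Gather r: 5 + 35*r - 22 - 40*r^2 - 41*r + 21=-40*r^2 - 6*r + 4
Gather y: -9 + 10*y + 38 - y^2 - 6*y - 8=-y^2 + 4*y + 21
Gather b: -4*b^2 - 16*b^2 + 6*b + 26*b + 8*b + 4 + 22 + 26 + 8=-20*b^2 + 40*b + 60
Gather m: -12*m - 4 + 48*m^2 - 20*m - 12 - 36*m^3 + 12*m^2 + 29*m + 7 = -36*m^3 + 60*m^2 - 3*m - 9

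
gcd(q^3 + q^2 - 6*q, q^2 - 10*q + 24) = 1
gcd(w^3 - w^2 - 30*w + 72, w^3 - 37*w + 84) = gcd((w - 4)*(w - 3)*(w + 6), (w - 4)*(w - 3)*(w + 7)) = w^2 - 7*w + 12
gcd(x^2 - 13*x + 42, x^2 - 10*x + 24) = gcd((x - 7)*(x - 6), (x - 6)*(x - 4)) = x - 6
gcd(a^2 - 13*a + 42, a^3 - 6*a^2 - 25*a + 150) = a - 6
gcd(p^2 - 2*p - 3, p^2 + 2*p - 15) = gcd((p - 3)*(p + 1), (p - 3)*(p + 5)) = p - 3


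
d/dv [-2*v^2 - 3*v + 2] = -4*v - 3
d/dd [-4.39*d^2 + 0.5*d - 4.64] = 0.5 - 8.78*d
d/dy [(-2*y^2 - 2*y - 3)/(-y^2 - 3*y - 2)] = (4*y^2 + 2*y - 5)/(y^4 + 6*y^3 + 13*y^2 + 12*y + 4)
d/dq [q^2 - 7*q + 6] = 2*q - 7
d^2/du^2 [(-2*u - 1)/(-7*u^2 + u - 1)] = 2*((2*u + 1)*(14*u - 1)^2 - (42*u + 5)*(7*u^2 - u + 1))/(7*u^2 - u + 1)^3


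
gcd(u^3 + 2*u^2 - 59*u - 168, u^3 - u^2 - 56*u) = u^2 - u - 56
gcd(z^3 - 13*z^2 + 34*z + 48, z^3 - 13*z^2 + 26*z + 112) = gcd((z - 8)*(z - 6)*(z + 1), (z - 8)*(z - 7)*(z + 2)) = z - 8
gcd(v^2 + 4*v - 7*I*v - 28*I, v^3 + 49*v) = v - 7*I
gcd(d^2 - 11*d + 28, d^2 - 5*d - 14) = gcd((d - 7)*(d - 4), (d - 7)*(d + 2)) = d - 7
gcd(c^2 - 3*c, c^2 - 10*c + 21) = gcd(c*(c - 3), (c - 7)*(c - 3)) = c - 3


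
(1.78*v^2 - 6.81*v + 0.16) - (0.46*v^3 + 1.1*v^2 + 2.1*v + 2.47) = -0.46*v^3 + 0.68*v^2 - 8.91*v - 2.31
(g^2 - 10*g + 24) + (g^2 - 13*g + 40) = 2*g^2 - 23*g + 64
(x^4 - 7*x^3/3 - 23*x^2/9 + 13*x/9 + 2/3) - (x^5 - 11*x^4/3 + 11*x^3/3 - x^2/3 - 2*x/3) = -x^5 + 14*x^4/3 - 6*x^3 - 20*x^2/9 + 19*x/9 + 2/3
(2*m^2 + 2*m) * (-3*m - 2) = -6*m^3 - 10*m^2 - 4*m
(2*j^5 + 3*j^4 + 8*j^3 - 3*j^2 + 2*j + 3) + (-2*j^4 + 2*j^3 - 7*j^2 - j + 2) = 2*j^5 + j^4 + 10*j^3 - 10*j^2 + j + 5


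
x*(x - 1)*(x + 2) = x^3 + x^2 - 2*x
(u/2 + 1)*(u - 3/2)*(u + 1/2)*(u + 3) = u^4/2 + 2*u^3 + u^2/8 - 39*u/8 - 9/4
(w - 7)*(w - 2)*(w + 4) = w^3 - 5*w^2 - 22*w + 56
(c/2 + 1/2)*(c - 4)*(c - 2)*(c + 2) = c^4/2 - 3*c^3/2 - 4*c^2 + 6*c + 8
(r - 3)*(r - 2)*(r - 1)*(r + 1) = r^4 - 5*r^3 + 5*r^2 + 5*r - 6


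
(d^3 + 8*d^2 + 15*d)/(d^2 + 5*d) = d + 3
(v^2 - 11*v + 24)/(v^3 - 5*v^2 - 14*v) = (-v^2 + 11*v - 24)/(v*(-v^2 + 5*v + 14))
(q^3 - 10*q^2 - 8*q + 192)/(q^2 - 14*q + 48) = q + 4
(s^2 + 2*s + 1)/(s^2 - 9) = (s^2 + 2*s + 1)/(s^2 - 9)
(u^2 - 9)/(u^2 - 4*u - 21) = (u - 3)/(u - 7)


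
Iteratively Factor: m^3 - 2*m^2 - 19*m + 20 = (m - 1)*(m^2 - m - 20) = (m - 5)*(m - 1)*(m + 4)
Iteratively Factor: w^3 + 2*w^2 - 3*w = (w + 3)*(w^2 - w) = w*(w + 3)*(w - 1)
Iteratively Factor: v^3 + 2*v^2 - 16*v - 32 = (v + 4)*(v^2 - 2*v - 8) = (v + 2)*(v + 4)*(v - 4)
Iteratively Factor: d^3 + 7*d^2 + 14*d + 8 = (d + 1)*(d^2 + 6*d + 8) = (d + 1)*(d + 4)*(d + 2)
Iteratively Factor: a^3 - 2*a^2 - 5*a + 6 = (a - 1)*(a^2 - a - 6) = (a - 3)*(a - 1)*(a + 2)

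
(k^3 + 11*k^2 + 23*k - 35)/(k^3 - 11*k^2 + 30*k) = (k^3 + 11*k^2 + 23*k - 35)/(k*(k^2 - 11*k + 30))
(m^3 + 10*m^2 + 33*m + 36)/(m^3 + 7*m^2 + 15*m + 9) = (m + 4)/(m + 1)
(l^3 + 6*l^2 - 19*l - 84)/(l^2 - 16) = (l^2 + 10*l + 21)/(l + 4)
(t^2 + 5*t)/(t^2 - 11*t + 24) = t*(t + 5)/(t^2 - 11*t + 24)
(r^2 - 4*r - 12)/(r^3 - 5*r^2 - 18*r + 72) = (r + 2)/(r^2 + r - 12)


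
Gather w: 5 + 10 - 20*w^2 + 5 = 20 - 20*w^2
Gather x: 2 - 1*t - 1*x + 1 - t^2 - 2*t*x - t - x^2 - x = -t^2 - 2*t - x^2 + x*(-2*t - 2) + 3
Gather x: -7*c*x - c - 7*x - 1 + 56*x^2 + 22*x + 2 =-c + 56*x^2 + x*(15 - 7*c) + 1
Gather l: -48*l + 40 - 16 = 24 - 48*l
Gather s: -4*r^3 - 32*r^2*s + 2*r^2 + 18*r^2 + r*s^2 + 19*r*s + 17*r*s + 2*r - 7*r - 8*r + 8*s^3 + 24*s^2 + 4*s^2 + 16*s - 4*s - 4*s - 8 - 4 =-4*r^3 + 20*r^2 - 13*r + 8*s^3 + s^2*(r + 28) + s*(-32*r^2 + 36*r + 8) - 12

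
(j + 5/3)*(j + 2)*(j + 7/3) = j^3 + 6*j^2 + 107*j/9 + 70/9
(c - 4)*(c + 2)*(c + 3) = c^3 + c^2 - 14*c - 24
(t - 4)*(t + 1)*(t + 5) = t^3 + 2*t^2 - 19*t - 20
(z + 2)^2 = z^2 + 4*z + 4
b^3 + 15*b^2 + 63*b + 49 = (b + 1)*(b + 7)^2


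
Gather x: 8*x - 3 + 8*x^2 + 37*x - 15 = 8*x^2 + 45*x - 18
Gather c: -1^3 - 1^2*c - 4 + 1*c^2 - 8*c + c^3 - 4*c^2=c^3 - 3*c^2 - 9*c - 5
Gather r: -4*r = -4*r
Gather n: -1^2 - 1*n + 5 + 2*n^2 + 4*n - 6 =2*n^2 + 3*n - 2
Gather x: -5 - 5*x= -5*x - 5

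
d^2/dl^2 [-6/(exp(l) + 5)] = 6*(5 - exp(l))*exp(l)/(exp(l) + 5)^3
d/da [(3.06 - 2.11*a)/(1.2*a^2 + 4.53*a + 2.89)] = (2.532*a^2 - 7.344*a - 19.9597)/(1.44*a^4 + 10.872*a^3 + 27.4569*a^2 + 26.1834*a + 8.3521)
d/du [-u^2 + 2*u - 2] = 2 - 2*u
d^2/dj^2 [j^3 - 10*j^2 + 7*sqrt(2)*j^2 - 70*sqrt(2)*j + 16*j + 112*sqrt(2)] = 6*j - 20 + 14*sqrt(2)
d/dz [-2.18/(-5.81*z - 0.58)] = -12.6658/(5.81*z + 0.58)^2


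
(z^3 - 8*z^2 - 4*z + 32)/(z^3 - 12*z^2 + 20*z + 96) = (z - 2)/(z - 6)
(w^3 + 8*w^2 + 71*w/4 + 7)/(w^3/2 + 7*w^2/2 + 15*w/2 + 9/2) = (4*w^3 + 32*w^2 + 71*w + 28)/(2*(w^3 + 7*w^2 + 15*w + 9))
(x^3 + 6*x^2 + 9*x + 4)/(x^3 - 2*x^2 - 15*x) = (x^3 + 6*x^2 + 9*x + 4)/(x*(x^2 - 2*x - 15))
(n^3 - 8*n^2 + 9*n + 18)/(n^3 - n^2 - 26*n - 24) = (n - 3)/(n + 4)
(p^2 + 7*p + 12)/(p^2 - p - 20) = (p + 3)/(p - 5)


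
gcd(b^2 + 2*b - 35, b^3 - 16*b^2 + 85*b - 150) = b - 5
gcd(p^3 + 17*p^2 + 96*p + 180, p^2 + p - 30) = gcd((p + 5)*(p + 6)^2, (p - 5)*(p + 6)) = p + 6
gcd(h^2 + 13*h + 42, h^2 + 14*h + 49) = h + 7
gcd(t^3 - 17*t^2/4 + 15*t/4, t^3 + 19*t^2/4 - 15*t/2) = t^2 - 5*t/4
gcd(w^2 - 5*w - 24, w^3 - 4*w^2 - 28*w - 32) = w - 8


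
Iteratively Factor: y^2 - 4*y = (y)*(y - 4)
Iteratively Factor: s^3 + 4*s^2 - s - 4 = (s + 4)*(s^2 - 1) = (s + 1)*(s + 4)*(s - 1)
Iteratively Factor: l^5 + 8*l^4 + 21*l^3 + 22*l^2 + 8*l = (l)*(l^4 + 8*l^3 + 21*l^2 + 22*l + 8) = l*(l + 1)*(l^3 + 7*l^2 + 14*l + 8) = l*(l + 1)*(l + 2)*(l^2 + 5*l + 4) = l*(l + 1)^2*(l + 2)*(l + 4)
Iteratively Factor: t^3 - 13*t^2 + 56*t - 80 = (t - 5)*(t^2 - 8*t + 16) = (t - 5)*(t - 4)*(t - 4)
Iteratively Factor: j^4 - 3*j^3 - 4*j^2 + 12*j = (j - 3)*(j^3 - 4*j) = (j - 3)*(j - 2)*(j^2 + 2*j) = j*(j - 3)*(j - 2)*(j + 2)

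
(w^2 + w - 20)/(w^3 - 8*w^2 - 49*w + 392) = (w^2 + w - 20)/(w^3 - 8*w^2 - 49*w + 392)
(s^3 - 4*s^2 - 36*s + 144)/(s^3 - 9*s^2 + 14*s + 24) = (s + 6)/(s + 1)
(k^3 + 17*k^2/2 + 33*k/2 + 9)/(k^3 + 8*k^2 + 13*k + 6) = (k + 3/2)/(k + 1)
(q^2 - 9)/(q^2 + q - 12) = (q + 3)/(q + 4)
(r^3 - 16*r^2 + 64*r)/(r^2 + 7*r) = (r^2 - 16*r + 64)/(r + 7)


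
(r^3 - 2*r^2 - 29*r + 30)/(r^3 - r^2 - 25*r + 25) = (r - 6)/(r - 5)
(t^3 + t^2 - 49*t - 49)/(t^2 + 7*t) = t - 6 - 7/t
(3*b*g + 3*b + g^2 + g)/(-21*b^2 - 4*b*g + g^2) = (-g - 1)/(7*b - g)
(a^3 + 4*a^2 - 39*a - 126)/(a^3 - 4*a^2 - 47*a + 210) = (a + 3)/(a - 5)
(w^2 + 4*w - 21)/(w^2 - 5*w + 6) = (w + 7)/(w - 2)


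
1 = 1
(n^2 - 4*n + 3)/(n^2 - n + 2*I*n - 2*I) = (n - 3)/(n + 2*I)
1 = 1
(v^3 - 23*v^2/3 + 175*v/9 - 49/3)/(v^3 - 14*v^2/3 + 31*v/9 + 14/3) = (3*v - 7)/(3*v + 2)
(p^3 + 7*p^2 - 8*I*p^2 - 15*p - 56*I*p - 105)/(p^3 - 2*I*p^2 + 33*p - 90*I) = (p + 7)/(p + 6*I)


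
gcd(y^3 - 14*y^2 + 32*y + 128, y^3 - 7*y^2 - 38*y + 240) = y - 8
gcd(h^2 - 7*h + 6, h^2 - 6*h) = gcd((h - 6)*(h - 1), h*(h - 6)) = h - 6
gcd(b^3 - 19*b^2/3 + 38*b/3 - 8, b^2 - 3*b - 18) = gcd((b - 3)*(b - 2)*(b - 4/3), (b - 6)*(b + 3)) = 1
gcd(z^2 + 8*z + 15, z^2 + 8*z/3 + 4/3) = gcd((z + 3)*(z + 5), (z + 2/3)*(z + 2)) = 1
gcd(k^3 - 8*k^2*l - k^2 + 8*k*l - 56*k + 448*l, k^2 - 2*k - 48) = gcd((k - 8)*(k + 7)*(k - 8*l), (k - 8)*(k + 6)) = k - 8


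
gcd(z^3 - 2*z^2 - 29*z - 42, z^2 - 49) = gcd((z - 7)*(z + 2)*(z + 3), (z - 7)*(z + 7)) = z - 7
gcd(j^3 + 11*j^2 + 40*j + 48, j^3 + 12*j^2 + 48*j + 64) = j^2 + 8*j + 16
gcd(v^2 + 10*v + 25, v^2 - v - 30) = v + 5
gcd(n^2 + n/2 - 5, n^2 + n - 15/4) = n + 5/2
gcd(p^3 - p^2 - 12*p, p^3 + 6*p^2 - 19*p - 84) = p^2 - p - 12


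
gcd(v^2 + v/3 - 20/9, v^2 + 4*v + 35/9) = v + 5/3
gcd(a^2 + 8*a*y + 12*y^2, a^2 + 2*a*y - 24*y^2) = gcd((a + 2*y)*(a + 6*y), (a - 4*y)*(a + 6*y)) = a + 6*y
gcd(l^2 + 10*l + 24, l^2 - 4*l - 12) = 1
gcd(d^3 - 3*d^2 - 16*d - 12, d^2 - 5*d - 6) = d^2 - 5*d - 6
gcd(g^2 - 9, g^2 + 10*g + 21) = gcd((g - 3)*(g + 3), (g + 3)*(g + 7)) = g + 3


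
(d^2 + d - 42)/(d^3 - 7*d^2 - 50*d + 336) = 1/(d - 8)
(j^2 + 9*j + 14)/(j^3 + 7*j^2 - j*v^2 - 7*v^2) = (-j - 2)/(-j^2 + v^2)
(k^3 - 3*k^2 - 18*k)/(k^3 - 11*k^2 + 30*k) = (k + 3)/(k - 5)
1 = 1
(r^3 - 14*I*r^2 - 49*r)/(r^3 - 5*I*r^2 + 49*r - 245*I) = r*(r - 7*I)/(r^2 + 2*I*r + 35)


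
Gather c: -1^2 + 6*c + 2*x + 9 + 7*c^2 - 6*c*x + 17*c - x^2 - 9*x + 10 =7*c^2 + c*(23 - 6*x) - x^2 - 7*x + 18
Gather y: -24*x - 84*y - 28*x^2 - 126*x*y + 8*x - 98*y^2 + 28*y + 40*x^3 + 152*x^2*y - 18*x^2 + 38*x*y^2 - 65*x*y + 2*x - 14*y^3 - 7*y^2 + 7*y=40*x^3 - 46*x^2 - 14*x - 14*y^3 + y^2*(38*x - 105) + y*(152*x^2 - 191*x - 49)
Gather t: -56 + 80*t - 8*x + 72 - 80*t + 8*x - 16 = 0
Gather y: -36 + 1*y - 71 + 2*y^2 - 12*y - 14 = 2*y^2 - 11*y - 121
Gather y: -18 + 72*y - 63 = 72*y - 81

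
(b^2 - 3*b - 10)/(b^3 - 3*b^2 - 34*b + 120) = (b + 2)/(b^2 + 2*b - 24)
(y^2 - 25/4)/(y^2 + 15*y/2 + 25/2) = (y - 5/2)/(y + 5)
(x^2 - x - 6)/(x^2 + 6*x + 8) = (x - 3)/(x + 4)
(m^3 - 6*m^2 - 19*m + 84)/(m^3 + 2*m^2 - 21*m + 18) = (m^2 - 3*m - 28)/(m^2 + 5*m - 6)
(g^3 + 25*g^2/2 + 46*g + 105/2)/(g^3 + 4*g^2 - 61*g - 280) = (2*g^2 + 11*g + 15)/(2*(g^2 - 3*g - 40))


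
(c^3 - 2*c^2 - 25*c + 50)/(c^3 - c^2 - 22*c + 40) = (c - 5)/(c - 4)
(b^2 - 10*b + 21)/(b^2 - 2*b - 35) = (b - 3)/(b + 5)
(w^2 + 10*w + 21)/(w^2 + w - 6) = (w + 7)/(w - 2)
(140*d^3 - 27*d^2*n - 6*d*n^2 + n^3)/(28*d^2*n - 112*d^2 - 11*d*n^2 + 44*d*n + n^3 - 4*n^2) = (5*d + n)/(n - 4)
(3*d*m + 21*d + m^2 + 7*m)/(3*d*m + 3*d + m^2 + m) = (m + 7)/(m + 1)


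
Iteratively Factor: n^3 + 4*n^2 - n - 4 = (n + 4)*(n^2 - 1) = (n - 1)*(n + 4)*(n + 1)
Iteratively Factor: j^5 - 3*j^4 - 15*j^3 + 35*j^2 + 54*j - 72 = (j + 3)*(j^4 - 6*j^3 + 3*j^2 + 26*j - 24) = (j - 1)*(j + 3)*(j^3 - 5*j^2 - 2*j + 24) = (j - 1)*(j + 2)*(j + 3)*(j^2 - 7*j + 12) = (j - 4)*(j - 1)*(j + 2)*(j + 3)*(j - 3)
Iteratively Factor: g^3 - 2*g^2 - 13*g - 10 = (g + 1)*(g^2 - 3*g - 10) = (g - 5)*(g + 1)*(g + 2)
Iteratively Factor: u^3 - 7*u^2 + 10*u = (u - 2)*(u^2 - 5*u) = u*(u - 2)*(u - 5)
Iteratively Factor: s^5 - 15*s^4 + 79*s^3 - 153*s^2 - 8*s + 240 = (s - 5)*(s^4 - 10*s^3 + 29*s^2 - 8*s - 48) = (s - 5)*(s - 3)*(s^3 - 7*s^2 + 8*s + 16) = (s - 5)*(s - 4)*(s - 3)*(s^2 - 3*s - 4) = (s - 5)*(s - 4)^2*(s - 3)*(s + 1)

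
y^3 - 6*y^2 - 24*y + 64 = (y - 8)*(y - 2)*(y + 4)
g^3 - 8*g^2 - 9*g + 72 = (g - 8)*(g - 3)*(g + 3)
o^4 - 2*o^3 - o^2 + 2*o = o*(o - 2)*(o - 1)*(o + 1)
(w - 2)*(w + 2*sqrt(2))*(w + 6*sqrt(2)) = w^3 - 2*w^2 + 8*sqrt(2)*w^2 - 16*sqrt(2)*w + 24*w - 48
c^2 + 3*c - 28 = (c - 4)*(c + 7)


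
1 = 1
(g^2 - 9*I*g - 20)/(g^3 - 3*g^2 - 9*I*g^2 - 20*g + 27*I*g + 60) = 1/(g - 3)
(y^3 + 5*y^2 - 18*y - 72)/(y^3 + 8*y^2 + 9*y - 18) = (y - 4)/(y - 1)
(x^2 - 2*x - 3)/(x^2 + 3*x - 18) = (x + 1)/(x + 6)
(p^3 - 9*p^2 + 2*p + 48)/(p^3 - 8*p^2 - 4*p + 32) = (p - 3)/(p - 2)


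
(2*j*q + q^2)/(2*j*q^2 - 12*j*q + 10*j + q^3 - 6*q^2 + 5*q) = q/(q^2 - 6*q + 5)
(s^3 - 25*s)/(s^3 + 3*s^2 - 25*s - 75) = s/(s + 3)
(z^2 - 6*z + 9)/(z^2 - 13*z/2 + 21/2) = 2*(z - 3)/(2*z - 7)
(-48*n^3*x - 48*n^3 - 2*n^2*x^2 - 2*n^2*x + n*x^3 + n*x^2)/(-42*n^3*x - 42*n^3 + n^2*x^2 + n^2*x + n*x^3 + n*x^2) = (-48*n^2 - 2*n*x + x^2)/(-42*n^2 + n*x + x^2)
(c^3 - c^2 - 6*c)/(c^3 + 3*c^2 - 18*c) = (c + 2)/(c + 6)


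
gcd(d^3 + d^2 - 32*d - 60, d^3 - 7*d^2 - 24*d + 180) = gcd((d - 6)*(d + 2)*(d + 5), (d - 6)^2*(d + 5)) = d^2 - d - 30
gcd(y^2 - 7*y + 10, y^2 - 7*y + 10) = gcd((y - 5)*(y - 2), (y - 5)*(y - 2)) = y^2 - 7*y + 10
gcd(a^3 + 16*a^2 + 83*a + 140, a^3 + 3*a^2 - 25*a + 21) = a + 7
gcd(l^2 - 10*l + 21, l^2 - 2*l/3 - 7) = l - 3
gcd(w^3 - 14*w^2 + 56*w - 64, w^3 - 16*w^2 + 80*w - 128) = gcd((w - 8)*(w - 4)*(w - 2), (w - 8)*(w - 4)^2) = w^2 - 12*w + 32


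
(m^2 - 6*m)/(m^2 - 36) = m/(m + 6)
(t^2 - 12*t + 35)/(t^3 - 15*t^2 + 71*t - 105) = 1/(t - 3)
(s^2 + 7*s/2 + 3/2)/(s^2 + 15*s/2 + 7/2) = (s + 3)/(s + 7)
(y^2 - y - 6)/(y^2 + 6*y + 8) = (y - 3)/(y + 4)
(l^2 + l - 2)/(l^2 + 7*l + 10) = (l - 1)/(l + 5)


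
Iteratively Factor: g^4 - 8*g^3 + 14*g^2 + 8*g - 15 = (g - 3)*(g^3 - 5*g^2 - g + 5) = (g - 5)*(g - 3)*(g^2 - 1) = (g - 5)*(g - 3)*(g + 1)*(g - 1)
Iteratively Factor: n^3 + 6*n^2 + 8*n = (n)*(n^2 + 6*n + 8) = n*(n + 2)*(n + 4)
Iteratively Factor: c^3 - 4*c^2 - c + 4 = (c + 1)*(c^2 - 5*c + 4) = (c - 4)*(c + 1)*(c - 1)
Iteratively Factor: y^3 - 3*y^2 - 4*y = (y)*(y^2 - 3*y - 4) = y*(y + 1)*(y - 4)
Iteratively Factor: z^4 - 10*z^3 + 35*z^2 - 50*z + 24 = (z - 3)*(z^3 - 7*z^2 + 14*z - 8) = (z - 3)*(z - 1)*(z^2 - 6*z + 8) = (z - 4)*(z - 3)*(z - 1)*(z - 2)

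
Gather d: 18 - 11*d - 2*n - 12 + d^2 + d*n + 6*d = d^2 + d*(n - 5) - 2*n + 6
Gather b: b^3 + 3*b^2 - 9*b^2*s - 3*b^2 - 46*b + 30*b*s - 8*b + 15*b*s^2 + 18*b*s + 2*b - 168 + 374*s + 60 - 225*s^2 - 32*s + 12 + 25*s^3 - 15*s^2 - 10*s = b^3 - 9*b^2*s + b*(15*s^2 + 48*s - 52) + 25*s^3 - 240*s^2 + 332*s - 96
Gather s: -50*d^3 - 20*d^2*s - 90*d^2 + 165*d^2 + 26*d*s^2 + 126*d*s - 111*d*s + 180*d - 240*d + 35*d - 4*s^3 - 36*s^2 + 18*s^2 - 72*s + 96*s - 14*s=-50*d^3 + 75*d^2 - 25*d - 4*s^3 + s^2*(26*d - 18) + s*(-20*d^2 + 15*d + 10)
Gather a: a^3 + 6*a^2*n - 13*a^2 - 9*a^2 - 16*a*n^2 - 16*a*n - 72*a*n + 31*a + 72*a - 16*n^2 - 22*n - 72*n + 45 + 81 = a^3 + a^2*(6*n - 22) + a*(-16*n^2 - 88*n + 103) - 16*n^2 - 94*n + 126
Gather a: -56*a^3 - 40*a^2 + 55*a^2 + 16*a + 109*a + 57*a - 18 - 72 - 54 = -56*a^3 + 15*a^2 + 182*a - 144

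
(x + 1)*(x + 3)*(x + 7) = x^3 + 11*x^2 + 31*x + 21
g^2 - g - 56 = (g - 8)*(g + 7)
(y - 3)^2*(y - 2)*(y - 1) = y^4 - 9*y^3 + 29*y^2 - 39*y + 18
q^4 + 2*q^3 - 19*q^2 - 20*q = q*(q - 4)*(q + 1)*(q + 5)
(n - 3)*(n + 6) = n^2 + 3*n - 18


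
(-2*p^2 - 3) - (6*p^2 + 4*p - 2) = -8*p^2 - 4*p - 1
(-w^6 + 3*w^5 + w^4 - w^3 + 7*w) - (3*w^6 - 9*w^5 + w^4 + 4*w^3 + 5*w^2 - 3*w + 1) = -4*w^6 + 12*w^5 - 5*w^3 - 5*w^2 + 10*w - 1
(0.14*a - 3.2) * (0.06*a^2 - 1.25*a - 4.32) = 0.0084*a^3 - 0.367*a^2 + 3.3952*a + 13.824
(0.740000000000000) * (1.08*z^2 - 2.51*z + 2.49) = 0.7992*z^2 - 1.8574*z + 1.8426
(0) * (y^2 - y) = 0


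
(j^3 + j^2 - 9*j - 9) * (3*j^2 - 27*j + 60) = 3*j^5 - 24*j^4 + 6*j^3 + 276*j^2 - 297*j - 540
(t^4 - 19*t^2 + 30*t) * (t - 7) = t^5 - 7*t^4 - 19*t^3 + 163*t^2 - 210*t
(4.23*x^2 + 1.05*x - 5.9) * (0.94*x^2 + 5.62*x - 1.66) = 3.9762*x^4 + 24.7596*x^3 - 6.6668*x^2 - 34.901*x + 9.794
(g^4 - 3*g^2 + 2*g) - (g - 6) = g^4 - 3*g^2 + g + 6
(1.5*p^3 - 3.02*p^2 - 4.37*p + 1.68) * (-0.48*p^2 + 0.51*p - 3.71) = -0.72*p^5 + 2.2146*p^4 - 5.0076*p^3 + 8.1691*p^2 + 17.0695*p - 6.2328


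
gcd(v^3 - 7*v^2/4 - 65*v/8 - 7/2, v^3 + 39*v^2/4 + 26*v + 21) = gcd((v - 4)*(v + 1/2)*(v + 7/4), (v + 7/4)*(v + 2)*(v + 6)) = v + 7/4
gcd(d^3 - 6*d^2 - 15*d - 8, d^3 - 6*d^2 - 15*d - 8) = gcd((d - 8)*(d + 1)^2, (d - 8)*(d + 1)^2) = d^3 - 6*d^2 - 15*d - 8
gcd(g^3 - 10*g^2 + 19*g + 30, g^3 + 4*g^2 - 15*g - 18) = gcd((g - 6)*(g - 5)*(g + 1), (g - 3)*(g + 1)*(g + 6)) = g + 1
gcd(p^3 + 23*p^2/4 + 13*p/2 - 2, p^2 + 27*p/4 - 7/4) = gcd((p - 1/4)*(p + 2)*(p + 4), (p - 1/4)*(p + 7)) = p - 1/4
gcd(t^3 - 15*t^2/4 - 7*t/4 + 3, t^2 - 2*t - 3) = t + 1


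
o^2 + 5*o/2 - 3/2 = (o - 1/2)*(o + 3)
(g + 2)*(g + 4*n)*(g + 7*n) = g^3 + 11*g^2*n + 2*g^2 + 28*g*n^2 + 22*g*n + 56*n^2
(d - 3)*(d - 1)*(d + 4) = d^3 - 13*d + 12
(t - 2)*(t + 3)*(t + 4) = t^3 + 5*t^2 - 2*t - 24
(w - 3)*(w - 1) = w^2 - 4*w + 3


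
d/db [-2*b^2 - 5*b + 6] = -4*b - 5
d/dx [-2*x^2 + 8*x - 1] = 8 - 4*x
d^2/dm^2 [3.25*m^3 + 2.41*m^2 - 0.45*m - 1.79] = 19.5*m + 4.82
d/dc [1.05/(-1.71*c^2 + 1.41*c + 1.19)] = (3.591*c - 1.4805)/(-1.71*c^2 + 1.41*c + 1.19)^2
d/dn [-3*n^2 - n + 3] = -6*n - 1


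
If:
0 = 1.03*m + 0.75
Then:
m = -0.73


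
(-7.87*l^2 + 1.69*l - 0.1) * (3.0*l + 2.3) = -23.61*l^3 - 13.031*l^2 + 3.587*l - 0.23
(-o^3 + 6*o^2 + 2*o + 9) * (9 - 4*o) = 4*o^4 - 33*o^3 + 46*o^2 - 18*o + 81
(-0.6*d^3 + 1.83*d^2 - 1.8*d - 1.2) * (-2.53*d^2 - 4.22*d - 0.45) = 1.518*d^5 - 2.0979*d^4 - 2.8986*d^3 + 9.8085*d^2 + 5.874*d + 0.54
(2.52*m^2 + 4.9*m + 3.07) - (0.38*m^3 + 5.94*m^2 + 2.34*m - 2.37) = -0.38*m^3 - 3.42*m^2 + 2.56*m + 5.44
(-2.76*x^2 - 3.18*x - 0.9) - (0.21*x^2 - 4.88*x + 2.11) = -2.97*x^2 + 1.7*x - 3.01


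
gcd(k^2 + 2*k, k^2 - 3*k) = k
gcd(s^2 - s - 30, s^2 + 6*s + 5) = s + 5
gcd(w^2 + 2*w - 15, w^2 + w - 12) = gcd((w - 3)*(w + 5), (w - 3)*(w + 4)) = w - 3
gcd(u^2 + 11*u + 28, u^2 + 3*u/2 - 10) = u + 4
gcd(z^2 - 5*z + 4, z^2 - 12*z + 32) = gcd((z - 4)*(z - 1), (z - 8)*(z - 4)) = z - 4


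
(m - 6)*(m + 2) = m^2 - 4*m - 12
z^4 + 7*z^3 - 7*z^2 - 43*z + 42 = (z - 2)*(z - 1)*(z + 3)*(z + 7)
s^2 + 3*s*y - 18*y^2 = (s - 3*y)*(s + 6*y)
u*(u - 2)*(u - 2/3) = u^3 - 8*u^2/3 + 4*u/3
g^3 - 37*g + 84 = (g - 4)*(g - 3)*(g + 7)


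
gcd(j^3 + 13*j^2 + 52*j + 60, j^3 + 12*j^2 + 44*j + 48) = j^2 + 8*j + 12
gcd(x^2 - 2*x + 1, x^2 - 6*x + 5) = x - 1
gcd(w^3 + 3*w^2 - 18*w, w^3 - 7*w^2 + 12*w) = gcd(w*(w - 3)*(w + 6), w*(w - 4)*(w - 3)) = w^2 - 3*w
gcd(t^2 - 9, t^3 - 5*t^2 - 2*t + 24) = t - 3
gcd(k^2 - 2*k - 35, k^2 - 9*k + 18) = 1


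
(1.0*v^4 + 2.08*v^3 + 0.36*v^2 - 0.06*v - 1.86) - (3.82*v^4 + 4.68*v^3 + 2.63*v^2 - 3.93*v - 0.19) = -2.82*v^4 - 2.6*v^3 - 2.27*v^2 + 3.87*v - 1.67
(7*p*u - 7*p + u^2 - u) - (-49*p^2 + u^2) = 49*p^2 + 7*p*u - 7*p - u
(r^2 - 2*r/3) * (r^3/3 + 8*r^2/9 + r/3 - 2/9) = r^5/3 + 2*r^4/3 - 7*r^3/27 - 4*r^2/9 + 4*r/27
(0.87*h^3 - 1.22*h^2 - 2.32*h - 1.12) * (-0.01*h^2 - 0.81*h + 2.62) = -0.0087*h^5 - 0.6925*h^4 + 3.2908*h^3 - 1.306*h^2 - 5.1712*h - 2.9344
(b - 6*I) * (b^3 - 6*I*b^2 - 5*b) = b^4 - 12*I*b^3 - 41*b^2 + 30*I*b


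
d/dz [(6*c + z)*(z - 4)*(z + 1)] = 12*c*z - 18*c + 3*z^2 - 6*z - 4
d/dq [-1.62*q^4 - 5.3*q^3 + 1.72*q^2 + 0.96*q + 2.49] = -6.48*q^3 - 15.9*q^2 + 3.44*q + 0.96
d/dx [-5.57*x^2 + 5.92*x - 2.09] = 5.92 - 11.14*x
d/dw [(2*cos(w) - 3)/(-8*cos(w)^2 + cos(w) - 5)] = (16*sin(w)^2 + 48*cos(w) - 9)*sin(w)/(8*sin(w)^2 + cos(w) - 13)^2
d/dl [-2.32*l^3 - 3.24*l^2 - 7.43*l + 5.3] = -6.96*l^2 - 6.48*l - 7.43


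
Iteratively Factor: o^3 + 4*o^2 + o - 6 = (o + 2)*(o^2 + 2*o - 3) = (o + 2)*(o + 3)*(o - 1)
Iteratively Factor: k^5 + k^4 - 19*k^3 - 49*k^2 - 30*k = (k + 2)*(k^4 - k^3 - 17*k^2 - 15*k) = (k + 2)*(k + 3)*(k^3 - 4*k^2 - 5*k) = (k - 5)*(k + 2)*(k + 3)*(k^2 + k) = (k - 5)*(k + 1)*(k + 2)*(k + 3)*(k)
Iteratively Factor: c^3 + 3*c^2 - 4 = (c + 2)*(c^2 + c - 2) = (c - 1)*(c + 2)*(c + 2)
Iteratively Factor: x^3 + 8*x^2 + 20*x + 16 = (x + 2)*(x^2 + 6*x + 8) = (x + 2)^2*(x + 4)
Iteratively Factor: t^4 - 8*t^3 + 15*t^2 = (t)*(t^3 - 8*t^2 + 15*t) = t*(t - 5)*(t^2 - 3*t) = t*(t - 5)*(t - 3)*(t)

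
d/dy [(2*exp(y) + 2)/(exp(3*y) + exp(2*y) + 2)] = 2*(-(exp(y) + 1)*(3*exp(y) + 2)*exp(y) + exp(3*y) + exp(2*y) + 2)*exp(y)/(exp(3*y) + exp(2*y) + 2)^2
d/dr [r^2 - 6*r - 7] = 2*r - 6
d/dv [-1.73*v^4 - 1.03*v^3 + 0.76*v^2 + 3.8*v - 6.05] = -6.92*v^3 - 3.09*v^2 + 1.52*v + 3.8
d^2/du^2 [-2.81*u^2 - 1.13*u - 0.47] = -5.62000000000000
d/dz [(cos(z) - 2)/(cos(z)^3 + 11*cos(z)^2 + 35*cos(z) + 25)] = (-5*cos(z) + cos(2*z) - 18)*sin(z)/((cos(z) + 1)^2*(cos(z) + 5)^3)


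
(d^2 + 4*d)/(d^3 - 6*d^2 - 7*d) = (d + 4)/(d^2 - 6*d - 7)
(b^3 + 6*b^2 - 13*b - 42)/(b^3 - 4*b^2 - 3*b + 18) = (b + 7)/(b - 3)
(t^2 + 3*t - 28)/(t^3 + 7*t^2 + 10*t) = (t^2 + 3*t - 28)/(t*(t^2 + 7*t + 10))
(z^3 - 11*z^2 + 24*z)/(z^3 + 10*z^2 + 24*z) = (z^2 - 11*z + 24)/(z^2 + 10*z + 24)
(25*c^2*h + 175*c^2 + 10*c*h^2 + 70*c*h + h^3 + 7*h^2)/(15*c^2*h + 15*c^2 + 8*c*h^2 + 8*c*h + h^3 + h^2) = (5*c*h + 35*c + h^2 + 7*h)/(3*c*h + 3*c + h^2 + h)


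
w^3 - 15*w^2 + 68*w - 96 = (w - 8)*(w - 4)*(w - 3)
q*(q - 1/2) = q^2 - q/2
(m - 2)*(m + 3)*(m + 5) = m^3 + 6*m^2 - m - 30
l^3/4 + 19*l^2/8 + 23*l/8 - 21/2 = (l/4 + 1)*(l - 3/2)*(l + 7)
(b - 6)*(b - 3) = b^2 - 9*b + 18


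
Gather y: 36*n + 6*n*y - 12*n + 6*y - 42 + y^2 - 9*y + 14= 24*n + y^2 + y*(6*n - 3) - 28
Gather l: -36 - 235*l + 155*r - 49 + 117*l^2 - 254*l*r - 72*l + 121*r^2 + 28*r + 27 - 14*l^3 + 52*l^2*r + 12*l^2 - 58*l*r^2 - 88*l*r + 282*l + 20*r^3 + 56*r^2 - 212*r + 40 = -14*l^3 + l^2*(52*r + 129) + l*(-58*r^2 - 342*r - 25) + 20*r^3 + 177*r^2 - 29*r - 18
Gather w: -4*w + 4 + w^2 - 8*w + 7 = w^2 - 12*w + 11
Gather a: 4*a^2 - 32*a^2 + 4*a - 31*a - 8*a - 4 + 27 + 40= -28*a^2 - 35*a + 63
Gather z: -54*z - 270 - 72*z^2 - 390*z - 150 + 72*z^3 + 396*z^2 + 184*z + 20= 72*z^3 + 324*z^2 - 260*z - 400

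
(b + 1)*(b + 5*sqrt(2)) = b^2 + b + 5*sqrt(2)*b + 5*sqrt(2)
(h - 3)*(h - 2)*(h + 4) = h^3 - h^2 - 14*h + 24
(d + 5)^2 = d^2 + 10*d + 25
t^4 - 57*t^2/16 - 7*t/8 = t*(t - 2)*(t + 1/4)*(t + 7/4)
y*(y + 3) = y^2 + 3*y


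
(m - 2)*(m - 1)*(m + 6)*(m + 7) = m^4 + 10*m^3 + 5*m^2 - 100*m + 84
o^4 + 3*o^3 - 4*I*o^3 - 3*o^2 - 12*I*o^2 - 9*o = o*(o + 3)*(o - 3*I)*(o - I)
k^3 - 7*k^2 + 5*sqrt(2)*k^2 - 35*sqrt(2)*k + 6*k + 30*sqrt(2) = (k - 6)*(k - 1)*(k + 5*sqrt(2))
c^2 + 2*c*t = c*(c + 2*t)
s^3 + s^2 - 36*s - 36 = (s - 6)*(s + 1)*(s + 6)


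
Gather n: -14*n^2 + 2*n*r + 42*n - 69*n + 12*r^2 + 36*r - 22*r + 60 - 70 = -14*n^2 + n*(2*r - 27) + 12*r^2 + 14*r - 10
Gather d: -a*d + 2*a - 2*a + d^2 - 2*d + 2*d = -a*d + d^2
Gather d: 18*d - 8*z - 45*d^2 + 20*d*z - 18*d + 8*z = -45*d^2 + 20*d*z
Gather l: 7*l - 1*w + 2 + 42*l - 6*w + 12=49*l - 7*w + 14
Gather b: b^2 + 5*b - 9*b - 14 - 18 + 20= b^2 - 4*b - 12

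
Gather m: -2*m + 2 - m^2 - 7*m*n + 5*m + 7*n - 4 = -m^2 + m*(3 - 7*n) + 7*n - 2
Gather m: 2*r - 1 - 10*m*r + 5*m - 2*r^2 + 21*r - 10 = m*(5 - 10*r) - 2*r^2 + 23*r - 11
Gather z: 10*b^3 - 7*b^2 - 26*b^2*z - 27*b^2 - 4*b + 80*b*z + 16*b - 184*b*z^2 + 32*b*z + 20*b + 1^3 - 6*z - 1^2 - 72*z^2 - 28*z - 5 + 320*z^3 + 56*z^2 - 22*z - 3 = 10*b^3 - 34*b^2 + 32*b + 320*z^3 + z^2*(-184*b - 16) + z*(-26*b^2 + 112*b - 56) - 8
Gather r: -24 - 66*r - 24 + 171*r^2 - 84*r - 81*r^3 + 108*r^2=-81*r^3 + 279*r^2 - 150*r - 48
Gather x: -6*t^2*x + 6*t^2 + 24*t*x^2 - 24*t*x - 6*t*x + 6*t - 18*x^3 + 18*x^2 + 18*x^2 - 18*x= 6*t^2 + 6*t - 18*x^3 + x^2*(24*t + 36) + x*(-6*t^2 - 30*t - 18)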